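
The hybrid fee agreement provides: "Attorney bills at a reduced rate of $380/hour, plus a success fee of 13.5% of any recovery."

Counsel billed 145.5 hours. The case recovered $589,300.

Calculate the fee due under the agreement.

$134,845.50

Hourly: 145.5 × $380 = $55,290.00
Success fee: 13.5% of $589,300 = $79,555.50
Total: $55,290.00 + $79,555.50 = $134,845.50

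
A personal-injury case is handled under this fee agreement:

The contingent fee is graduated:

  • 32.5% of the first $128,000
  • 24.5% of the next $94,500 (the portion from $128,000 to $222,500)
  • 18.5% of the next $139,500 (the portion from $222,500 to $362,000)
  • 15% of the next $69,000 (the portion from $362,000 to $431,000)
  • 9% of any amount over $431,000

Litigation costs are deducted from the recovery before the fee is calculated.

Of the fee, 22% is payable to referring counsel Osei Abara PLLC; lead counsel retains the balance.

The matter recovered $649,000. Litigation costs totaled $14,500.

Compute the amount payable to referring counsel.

Fee base (net of costs): $649,000 − $14,500 = $634,500
First $128,000 at 32.5% = $41,600.00
Next $94,500 at 24.5% = $23,152.50
Next $139,500 at 18.5% = $25,807.50
Next $69,000 at 15% = $10,350.00
Remaining $203,500 at 9% = $18,315.00
Fee: $41,600.00 + $23,152.50 + $25,807.50 + $10,350.00 + $18,315.00 = $119,225.00
Referral share: 22% of $119,225.00 = $26,229.50; lead counsel retains $119,225.00 − $26,229.50 = $92,995.50.

$26,229.50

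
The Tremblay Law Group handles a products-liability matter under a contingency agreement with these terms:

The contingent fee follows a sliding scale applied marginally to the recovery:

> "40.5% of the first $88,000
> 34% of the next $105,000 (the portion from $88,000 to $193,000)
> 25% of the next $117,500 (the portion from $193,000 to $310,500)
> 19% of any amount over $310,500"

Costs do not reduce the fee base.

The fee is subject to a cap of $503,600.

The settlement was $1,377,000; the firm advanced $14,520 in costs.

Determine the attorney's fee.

Fee base is the gross recovery, $1,377,000; costs are reimbursed separately.
First $88,000 at 40.5% = $35,640.00
Next $105,000 at 34% = $35,700.00
Next $117,500 at 25% = $29,375.00
Remaining $1,066,500 at 19% = $202,635.00
Fee: $35,640.00 + $35,700.00 + $29,375.00 + $202,635.00 = $303,350.00
$303,350.00 is under the $503,600 cap.

$303,350.00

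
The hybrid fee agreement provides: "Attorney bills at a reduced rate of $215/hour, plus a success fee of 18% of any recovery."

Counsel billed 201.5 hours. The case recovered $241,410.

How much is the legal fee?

Hourly: 201.5 × $215 = $43,322.50
Success fee: 18% of $241,410 = $43,453.80
Total: $43,322.50 + $43,453.80 = $86,776.30

$86,776.30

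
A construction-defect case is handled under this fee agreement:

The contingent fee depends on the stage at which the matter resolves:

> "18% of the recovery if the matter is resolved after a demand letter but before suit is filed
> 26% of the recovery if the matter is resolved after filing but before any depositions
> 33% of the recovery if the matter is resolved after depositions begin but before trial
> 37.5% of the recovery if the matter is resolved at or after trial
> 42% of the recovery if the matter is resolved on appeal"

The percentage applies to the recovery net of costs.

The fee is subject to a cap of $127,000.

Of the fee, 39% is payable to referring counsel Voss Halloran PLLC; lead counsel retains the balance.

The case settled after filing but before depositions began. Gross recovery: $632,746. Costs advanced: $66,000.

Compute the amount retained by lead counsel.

Fee base (net of costs): $632,746 − $66,000 = $566,746
The matter settled after filing but before depositions began, so the 26% rate applies.
$566,746 × 26% = $147,353.96
$147,353.96 exceeds the $127,000 cap, so the fee is capped at $127,000.00.
Referral share: 39% of $127,000.00 = $49,530.00; lead counsel retains $127,000.00 − $49,530.00 = $77,470.00.

$77,470.00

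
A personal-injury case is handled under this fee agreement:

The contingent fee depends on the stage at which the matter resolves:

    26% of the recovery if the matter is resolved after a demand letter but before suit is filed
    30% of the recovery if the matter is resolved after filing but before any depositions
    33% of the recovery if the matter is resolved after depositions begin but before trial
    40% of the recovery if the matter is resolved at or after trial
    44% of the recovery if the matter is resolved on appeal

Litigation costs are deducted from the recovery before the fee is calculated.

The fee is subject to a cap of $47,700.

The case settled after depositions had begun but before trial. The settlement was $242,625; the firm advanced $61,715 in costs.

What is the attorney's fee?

$47,700.00

Fee base (net of costs): $242,625 − $61,715 = $180,910
The matter settled after depositions had begun but before trial, so the 33% rate applies.
$180,910 × 33% = $59,700.30
$59,700.30 exceeds the $47,700 cap, so the fee is capped at $47,700.00.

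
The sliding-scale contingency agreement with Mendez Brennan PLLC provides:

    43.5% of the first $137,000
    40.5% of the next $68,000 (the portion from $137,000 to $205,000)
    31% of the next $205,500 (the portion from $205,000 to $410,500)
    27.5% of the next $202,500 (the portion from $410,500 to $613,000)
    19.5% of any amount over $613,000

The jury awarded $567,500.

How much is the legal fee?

First $137,000 at 43.5% = $59,595.00
Next $68,000 at 40.5% = $27,540.00
Next $205,500 at 31% = $63,705.00
Remaining $157,000 at 27.5% = $43,175.00
Fee: $59,595.00 + $27,540.00 + $63,705.00 + $43,175.00 = $194,015.00

$194,015.00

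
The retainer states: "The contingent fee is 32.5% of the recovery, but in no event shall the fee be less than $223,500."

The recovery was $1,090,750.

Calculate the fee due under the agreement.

32.5% of $1,090,750 = $354,493.75
That exceeds the $223,500 minimum.

$354,493.75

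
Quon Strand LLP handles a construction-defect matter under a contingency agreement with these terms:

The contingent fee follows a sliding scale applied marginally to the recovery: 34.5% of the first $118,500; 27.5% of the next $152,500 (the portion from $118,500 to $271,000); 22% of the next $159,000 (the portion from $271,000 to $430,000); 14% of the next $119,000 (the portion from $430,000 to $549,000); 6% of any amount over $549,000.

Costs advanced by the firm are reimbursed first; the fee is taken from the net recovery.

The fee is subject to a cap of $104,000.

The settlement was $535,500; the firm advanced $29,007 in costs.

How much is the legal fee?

$104,000.00

Fee base (net of costs): $535,500 − $29,007 = $506,493
First $118,500 at 34.5% = $40,882.50
Next $152,500 at 27.5% = $41,937.50
Next $159,000 at 22% = $34,980.00
Remaining $76,493 at 14% = $10,709.02
Fee: $40,882.50 + $41,937.50 + $34,980.00 + $10,709.02 = $128,509.02
$128,509.02 exceeds the $104,000 cap, so the fee is capped at $104,000.00.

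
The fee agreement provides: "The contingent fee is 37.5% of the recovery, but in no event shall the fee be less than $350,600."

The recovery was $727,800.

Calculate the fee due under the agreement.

$350,600.00

37.5% of $727,800 = $272,925.00
That is below the $350,600 minimum, so the minimum applies.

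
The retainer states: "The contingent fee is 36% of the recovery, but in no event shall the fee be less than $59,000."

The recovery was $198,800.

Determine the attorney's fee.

36% of $198,800 = $71,568.00
That exceeds the $59,000 minimum.

$71,568.00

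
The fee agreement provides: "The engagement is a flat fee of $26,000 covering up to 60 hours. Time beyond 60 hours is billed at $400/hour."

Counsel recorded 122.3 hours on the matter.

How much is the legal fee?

$50,920.00

Flat fee: $26,000.00
Excess hours: 122.3 − 60 = 62.3
Overrun: 62.3 × $400 = $24,920.00
Total: $26,000.00 + $24,920.00 = $50,920.00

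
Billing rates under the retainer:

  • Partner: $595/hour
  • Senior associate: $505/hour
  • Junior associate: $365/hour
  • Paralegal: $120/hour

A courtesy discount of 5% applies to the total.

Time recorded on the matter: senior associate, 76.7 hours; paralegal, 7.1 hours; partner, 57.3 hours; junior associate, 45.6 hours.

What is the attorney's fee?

Partner: 57.3 × $595 = $34,093.50
Senior associate: 76.7 × $505 = $38,733.50
Junior associate: 45.6 × $365 = $16,644.00
Paralegal: 7.1 × $120 = $852.00
Subtotal: $90,323.00
Less 5% discount: −$4,516.15
Total: $90,323.00 − $4,516.15 = $85,806.85

$85,806.85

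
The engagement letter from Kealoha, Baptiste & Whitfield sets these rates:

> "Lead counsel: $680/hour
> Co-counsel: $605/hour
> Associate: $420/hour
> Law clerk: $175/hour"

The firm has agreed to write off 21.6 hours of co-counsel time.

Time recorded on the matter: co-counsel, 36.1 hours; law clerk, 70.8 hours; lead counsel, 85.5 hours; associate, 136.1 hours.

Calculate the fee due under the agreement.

Lead counsel: 85.5 × $680 = $58,140.00
Co-counsel: 36.1 × $605 = $21,840.50
Associate: 136.1 × $420 = $57,162.00
Law clerk: 70.8 × $175 = $12,390.00
Subtotal: $149,532.50
Write-off: 21.6 × $605 = $13,068.00
Total: $149,532.50 − $13,068.00 = $136,464.50

$136,464.50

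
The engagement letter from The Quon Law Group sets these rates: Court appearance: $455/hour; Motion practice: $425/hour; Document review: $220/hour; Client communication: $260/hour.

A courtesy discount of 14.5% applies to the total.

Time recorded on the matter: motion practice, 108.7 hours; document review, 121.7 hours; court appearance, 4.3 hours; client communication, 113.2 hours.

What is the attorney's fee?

$89,227.80

Court appearance: 4.3 × $455 = $1,956.50
Motion practice: 108.7 × $425 = $46,197.50
Document review: 121.7 × $220 = $26,774.00
Client communication: 113.2 × $260 = $29,432.00
Subtotal: $104,360.00
Less 14.5% discount: −$15,132.20
Total: $104,360.00 − $15,132.20 = $89,227.80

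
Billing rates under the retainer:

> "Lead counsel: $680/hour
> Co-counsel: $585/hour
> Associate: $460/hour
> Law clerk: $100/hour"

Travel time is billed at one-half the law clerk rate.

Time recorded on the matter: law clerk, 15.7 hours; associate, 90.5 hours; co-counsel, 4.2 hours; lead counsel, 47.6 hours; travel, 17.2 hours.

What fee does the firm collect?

Lead counsel: 47.6 × $680 = $32,368.00
Co-counsel: 4.2 × $585 = $2,457.00
Associate: 90.5 × $460 = $41,630.00
Law clerk: 15.7 × $100 = $1,570.00
Subtotal: $32,368.00 + $2,457.00 + $41,630.00 + $1,570.00 = $78,025.00
Travel: 17.2 × ($100 ÷ 2) = 17.2 × $50.00 = $860.00
Total: $78,025.00 + $860.00 = $78,885.00

$78,885.00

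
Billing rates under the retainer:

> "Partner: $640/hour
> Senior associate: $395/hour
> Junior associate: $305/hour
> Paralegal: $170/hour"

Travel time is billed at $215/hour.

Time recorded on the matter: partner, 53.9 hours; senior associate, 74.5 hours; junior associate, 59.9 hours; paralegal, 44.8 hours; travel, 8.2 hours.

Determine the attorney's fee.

$91,572.00

Partner: 53.9 × $640 = $34,496.00
Senior associate: 74.5 × $395 = $29,427.50
Junior associate: 59.9 × $305 = $18,269.50
Paralegal: 44.8 × $170 = $7,616.00
Subtotal: $34,496.00 + $29,427.50 + $18,269.50 + $7,616.00 = $89,809.00
Travel: 8.2 × $215 = $1,763.00
Total: $89,809.00 + $1,763.00 = $91,572.00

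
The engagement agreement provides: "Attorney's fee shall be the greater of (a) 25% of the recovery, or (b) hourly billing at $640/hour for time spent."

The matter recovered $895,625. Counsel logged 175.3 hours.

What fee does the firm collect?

(a) 25% of $895,625 = $223,906.25
(b) 175.3 × $640 = $112,192.00
The greater is (a): $223,906.25.

$223,906.25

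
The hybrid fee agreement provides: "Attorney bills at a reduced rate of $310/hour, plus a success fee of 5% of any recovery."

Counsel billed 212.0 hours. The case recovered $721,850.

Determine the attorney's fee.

Hourly: 212.0 × $310 = $65,720.00
Success fee: 5% of $721,850 = $36,092.50
Total: $65,720.00 + $36,092.50 = $101,812.50

$101,812.50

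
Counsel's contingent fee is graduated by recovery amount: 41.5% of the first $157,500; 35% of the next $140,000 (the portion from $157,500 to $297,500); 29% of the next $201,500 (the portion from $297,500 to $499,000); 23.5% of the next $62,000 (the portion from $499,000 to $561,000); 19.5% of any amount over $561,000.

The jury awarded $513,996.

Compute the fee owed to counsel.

$176,321.56

First $157,500 at 41.5% = $65,362.50
Next $140,000 at 35% = $49,000.00
Next $201,500 at 29% = $58,435.00
Remaining $14,996 at 23.5% = $3,524.06
Fee: $65,362.50 + $49,000.00 + $58,435.00 + $3,524.06 = $176,321.56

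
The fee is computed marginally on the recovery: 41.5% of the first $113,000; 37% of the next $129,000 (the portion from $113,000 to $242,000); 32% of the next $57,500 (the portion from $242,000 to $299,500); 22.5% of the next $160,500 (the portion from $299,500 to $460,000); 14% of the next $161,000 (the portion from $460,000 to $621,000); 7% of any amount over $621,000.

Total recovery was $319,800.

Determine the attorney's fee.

First $113,000 at 41.5% = $46,895.00
Next $129,000 at 37% = $47,730.00
Next $57,500 at 32% = $18,400.00
Remaining $20,300 at 22.5% = $4,567.50
Fee: $46,895.00 + $47,730.00 + $18,400.00 + $4,567.50 = $117,592.50

$117,592.50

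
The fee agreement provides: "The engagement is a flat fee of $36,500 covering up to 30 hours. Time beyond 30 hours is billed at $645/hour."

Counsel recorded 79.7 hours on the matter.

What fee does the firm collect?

Flat fee: $36,500.00
Excess hours: 79.7 − 30 = 49.7
Overrun: 49.7 × $645 = $32,056.50
Total: $36,500.00 + $32,056.50 = $68,556.50

$68,556.50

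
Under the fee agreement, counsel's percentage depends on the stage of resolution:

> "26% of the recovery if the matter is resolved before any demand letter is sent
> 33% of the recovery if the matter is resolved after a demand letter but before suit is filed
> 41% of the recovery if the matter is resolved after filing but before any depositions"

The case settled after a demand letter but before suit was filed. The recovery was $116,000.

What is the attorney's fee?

The matter settled after a demand letter but before suit was filed, so the 33% rate applies.
$116,000 × 33% = $38,280.00

$38,280.00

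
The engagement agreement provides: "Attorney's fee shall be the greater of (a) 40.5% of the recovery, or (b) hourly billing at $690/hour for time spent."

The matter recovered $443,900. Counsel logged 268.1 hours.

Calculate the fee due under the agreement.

$184,989.00

(a) 40.5% of $443,900 = $179,779.50
(b) 268.1 × $690 = $184,989.00
The greater is (b): $184,989.00.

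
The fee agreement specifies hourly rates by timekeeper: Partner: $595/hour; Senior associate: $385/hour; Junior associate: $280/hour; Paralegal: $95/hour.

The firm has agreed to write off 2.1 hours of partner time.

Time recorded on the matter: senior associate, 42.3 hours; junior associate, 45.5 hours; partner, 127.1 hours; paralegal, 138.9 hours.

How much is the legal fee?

$116,596.00

Partner: 127.1 × $595 = $75,624.50
Senior associate: 42.3 × $385 = $16,285.50
Junior associate: 45.5 × $280 = $12,740.00
Paralegal: 138.9 × $95 = $13,195.50
Subtotal: $117,845.50
Write-off: 2.1 × $595 = $1,249.50
Total: $117,845.50 − $1,249.50 = $116,596.00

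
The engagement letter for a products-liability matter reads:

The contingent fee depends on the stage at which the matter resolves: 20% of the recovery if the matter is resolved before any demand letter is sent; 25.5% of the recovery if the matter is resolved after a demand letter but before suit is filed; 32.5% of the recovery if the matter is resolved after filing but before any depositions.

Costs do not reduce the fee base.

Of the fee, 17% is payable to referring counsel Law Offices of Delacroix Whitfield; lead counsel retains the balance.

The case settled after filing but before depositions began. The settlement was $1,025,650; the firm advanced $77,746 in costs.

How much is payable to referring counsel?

$56,667.16

Fee base is the gross recovery, $1,025,650; costs are reimbursed separately.
The matter settled after filing but before depositions began, so the 32.5% rate applies.
$1,025,650 × 32.5% = $333,336.25
Referral share: 17% of $333,336.25 = $56,667.16; lead counsel retains $333,336.25 − $56,667.16 = $276,669.09.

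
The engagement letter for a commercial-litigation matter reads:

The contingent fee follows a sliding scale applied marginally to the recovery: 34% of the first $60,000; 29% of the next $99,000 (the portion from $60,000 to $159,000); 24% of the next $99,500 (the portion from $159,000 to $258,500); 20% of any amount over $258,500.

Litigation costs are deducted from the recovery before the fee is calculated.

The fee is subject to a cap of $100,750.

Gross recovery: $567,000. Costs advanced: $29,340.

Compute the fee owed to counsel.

$100,750.00

Fee base (net of costs): $567,000 − $29,340 = $537,660
First $60,000 at 34% = $20,400.00
Next $99,000 at 29% = $28,710.00
Next $99,500 at 24% = $23,880.00
Remaining $279,160 at 20% = $55,832.00
Fee: $20,400.00 + $28,710.00 + $23,880.00 + $55,832.00 = $128,822.00
$128,822.00 exceeds the $100,750 cap, so the fee is capped at $100,750.00.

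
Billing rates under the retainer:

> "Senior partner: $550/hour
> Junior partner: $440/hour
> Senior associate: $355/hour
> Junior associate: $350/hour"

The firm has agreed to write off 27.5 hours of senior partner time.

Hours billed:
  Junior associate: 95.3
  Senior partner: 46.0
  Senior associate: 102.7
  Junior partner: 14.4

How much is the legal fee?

$86,324.50

Senior partner: 46.0 × $550 = $25,300.00
Junior partner: 14.4 × $440 = $6,336.00
Senior associate: 102.7 × $355 = $36,458.50
Junior associate: 95.3 × $350 = $33,355.00
Subtotal: $101,449.50
Write-off: 27.5 × $550 = $15,125.00
Total: $101,449.50 − $15,125.00 = $86,324.50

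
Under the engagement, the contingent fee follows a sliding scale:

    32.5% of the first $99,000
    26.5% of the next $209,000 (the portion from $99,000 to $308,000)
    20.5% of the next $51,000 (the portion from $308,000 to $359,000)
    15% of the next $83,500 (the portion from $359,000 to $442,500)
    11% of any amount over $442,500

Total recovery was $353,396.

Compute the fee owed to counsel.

First $99,000 at 32.5% = $32,175.00
Next $209,000 at 26.5% = $55,385.00
Remaining $45,396 at 20.5% = $9,306.18
Fee: $32,175.00 + $55,385.00 + $9,306.18 = $96,866.18

$96,866.18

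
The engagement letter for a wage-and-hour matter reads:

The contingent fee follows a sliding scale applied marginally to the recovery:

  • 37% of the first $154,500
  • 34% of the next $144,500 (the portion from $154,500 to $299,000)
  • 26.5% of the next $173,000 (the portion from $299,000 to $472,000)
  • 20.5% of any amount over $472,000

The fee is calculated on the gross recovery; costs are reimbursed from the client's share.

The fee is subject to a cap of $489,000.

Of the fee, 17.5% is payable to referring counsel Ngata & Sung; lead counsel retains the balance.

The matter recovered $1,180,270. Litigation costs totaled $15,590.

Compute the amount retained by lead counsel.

Fee base is the gross recovery, $1,180,270; costs are reimbursed separately.
First $154,500 at 37% = $57,165.00
Next $144,500 at 34% = $49,130.00
Next $173,000 at 26.5% = $45,845.00
Remaining $708,270 at 20.5% = $145,195.35
Fee: $57,165.00 + $49,130.00 + $45,845.00 + $145,195.35 = $297,335.35
$297,335.35 is under the $489,000 cap.
Referral share: 17.5% of $297,335.35 = $52,033.69; lead counsel retains $297,335.35 − $52,033.69 = $245,301.66.

$245,301.66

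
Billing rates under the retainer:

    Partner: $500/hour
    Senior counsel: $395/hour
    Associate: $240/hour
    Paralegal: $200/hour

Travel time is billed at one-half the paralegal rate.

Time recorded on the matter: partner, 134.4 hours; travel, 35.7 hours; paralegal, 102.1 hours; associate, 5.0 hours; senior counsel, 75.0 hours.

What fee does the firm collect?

Partner: 134.4 × $500 = $67,200.00
Senior counsel: 75.0 × $395 = $29,625.00
Associate: 5.0 × $240 = $1,200.00
Paralegal: 102.1 × $200 = $20,420.00
Subtotal: $67,200.00 + $29,625.00 + $1,200.00 + $20,420.00 = $118,445.00
Travel: 35.7 × ($200 ÷ 2) = 35.7 × $100.00 = $3,570.00
Total: $118,445.00 + $3,570.00 = $122,015.00

$122,015.00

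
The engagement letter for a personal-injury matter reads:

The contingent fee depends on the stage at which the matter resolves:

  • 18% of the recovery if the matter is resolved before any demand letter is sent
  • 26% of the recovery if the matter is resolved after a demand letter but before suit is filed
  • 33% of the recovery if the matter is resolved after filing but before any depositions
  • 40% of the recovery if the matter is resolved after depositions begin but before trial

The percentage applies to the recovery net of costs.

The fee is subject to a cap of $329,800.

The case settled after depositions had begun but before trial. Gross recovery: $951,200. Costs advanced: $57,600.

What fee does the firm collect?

$329,800.00

Fee base (net of costs): $951,200 − $57,600 = $893,600
The matter settled after depositions had begun but before trial, so the 40% rate applies.
$893,600 × 40% = $357,440.00
$357,440.00 exceeds the $329,800 cap, so the fee is capped at $329,800.00.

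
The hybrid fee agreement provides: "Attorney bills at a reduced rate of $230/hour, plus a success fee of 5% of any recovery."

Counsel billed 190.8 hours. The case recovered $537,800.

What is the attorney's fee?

Hourly: 190.8 × $230 = $43,884.00
Success fee: 5% of $537,800 = $26,890.00
Total: $43,884.00 + $26,890.00 = $70,774.00

$70,774.00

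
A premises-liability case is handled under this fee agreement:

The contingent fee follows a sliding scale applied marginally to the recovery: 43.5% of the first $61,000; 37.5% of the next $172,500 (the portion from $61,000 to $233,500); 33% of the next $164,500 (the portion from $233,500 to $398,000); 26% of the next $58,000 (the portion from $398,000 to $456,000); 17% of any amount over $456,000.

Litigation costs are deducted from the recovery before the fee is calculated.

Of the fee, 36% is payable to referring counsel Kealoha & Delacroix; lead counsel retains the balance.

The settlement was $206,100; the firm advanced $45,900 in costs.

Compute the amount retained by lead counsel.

$40,790.40

Fee base (net of costs): $206,100 − $45,900 = $160,200
First $61,000 at 43.5% = $26,535.00
Remaining $99,200 at 37.5% = $37,200.00
Fee: $26,535.00 + $37,200.00 = $63,735.00
Referral share: 36% of $63,735.00 = $22,944.60; lead counsel retains $63,735.00 − $22,944.60 = $40,790.40.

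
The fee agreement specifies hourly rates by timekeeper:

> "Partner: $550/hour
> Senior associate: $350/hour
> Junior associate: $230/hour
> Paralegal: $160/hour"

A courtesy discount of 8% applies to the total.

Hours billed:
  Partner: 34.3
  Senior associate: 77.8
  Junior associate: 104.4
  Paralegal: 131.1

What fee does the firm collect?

$83,796.36

Partner: 34.3 × $550 = $18,865.00
Senior associate: 77.8 × $350 = $27,230.00
Junior associate: 104.4 × $230 = $24,012.00
Paralegal: 131.1 × $160 = $20,976.00
Subtotal: $91,083.00
Less 8% discount: −$7,286.64
Total: $91,083.00 − $7,286.64 = $83,796.36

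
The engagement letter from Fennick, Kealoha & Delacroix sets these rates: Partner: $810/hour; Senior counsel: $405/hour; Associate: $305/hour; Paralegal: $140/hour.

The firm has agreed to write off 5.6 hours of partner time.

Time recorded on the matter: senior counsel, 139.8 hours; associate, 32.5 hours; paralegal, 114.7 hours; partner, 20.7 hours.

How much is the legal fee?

Partner: 20.7 × $810 = $16,767.00
Senior counsel: 139.8 × $405 = $56,619.00
Associate: 32.5 × $305 = $9,912.50
Paralegal: 114.7 × $140 = $16,058.00
Subtotal: $99,356.50
Write-off: 5.6 × $810 = $4,536.00
Total: $99,356.50 − $4,536.00 = $94,820.50

$94,820.50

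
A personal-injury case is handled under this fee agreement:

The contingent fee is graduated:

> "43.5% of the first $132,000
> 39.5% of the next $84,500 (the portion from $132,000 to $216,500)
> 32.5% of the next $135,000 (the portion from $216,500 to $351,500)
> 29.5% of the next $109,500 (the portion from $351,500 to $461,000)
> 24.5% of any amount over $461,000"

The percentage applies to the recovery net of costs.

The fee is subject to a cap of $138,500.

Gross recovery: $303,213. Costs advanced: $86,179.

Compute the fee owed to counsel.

$90,971.05

Fee base (net of costs): $303,213 − $86,179 = $217,034
First $132,000 at 43.5% = $57,420.00
Next $84,500 at 39.5% = $33,377.50
Remaining $534 at 32.5% = $173.55
Fee: $57,420.00 + $33,377.50 + $173.55 = $90,971.05
$90,971.05 is under the $138,500 cap.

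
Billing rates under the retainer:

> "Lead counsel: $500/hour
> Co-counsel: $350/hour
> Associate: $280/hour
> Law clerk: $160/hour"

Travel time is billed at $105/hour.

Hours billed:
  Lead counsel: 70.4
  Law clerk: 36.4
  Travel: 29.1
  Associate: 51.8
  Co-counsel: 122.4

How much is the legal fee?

Lead counsel: 70.4 × $500 = $35,200.00
Co-counsel: 122.4 × $350 = $42,840.00
Associate: 51.8 × $280 = $14,504.00
Law clerk: 36.4 × $160 = $5,824.00
Subtotal: $35,200.00 + $42,840.00 + $14,504.00 + $5,824.00 = $98,368.00
Travel: 29.1 × $105 = $3,055.50
Total: $98,368.00 + $3,055.50 = $101,423.50

$101,423.50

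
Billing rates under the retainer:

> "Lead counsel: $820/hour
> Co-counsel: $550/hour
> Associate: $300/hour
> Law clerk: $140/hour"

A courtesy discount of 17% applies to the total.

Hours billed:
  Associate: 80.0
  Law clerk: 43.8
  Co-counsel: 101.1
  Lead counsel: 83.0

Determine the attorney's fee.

Lead counsel: 83.0 × $820 = $68,060.00
Co-counsel: 101.1 × $550 = $55,605.00
Associate: 80.0 × $300 = $24,000.00
Law clerk: 43.8 × $140 = $6,132.00
Subtotal: $153,797.00
Less 17% discount: −$26,145.49
Total: $153,797.00 − $26,145.49 = $127,651.51

$127,651.51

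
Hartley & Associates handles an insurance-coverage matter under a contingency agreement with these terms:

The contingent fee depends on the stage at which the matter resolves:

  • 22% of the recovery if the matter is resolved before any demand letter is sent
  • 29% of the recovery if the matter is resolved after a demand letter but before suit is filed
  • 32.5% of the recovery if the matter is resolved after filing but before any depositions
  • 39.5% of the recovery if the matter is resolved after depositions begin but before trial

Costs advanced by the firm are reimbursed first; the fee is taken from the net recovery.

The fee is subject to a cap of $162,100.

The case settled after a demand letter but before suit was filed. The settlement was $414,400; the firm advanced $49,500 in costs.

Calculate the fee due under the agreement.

Fee base (net of costs): $414,400 − $49,500 = $364,900
The matter settled after a demand letter but before suit was filed, so the 29% rate applies.
$364,900 × 29% = $105,821.00
$105,821.00 is under the $162,100 cap.

$105,821.00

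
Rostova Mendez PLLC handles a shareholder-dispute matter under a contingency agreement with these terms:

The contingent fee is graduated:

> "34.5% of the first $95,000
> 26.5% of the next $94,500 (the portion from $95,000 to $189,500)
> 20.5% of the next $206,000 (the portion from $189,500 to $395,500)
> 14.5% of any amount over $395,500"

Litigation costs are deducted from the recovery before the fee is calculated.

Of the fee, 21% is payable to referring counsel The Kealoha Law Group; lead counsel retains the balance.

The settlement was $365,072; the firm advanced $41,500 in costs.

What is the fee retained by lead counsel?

Fee base (net of costs): $365,072 − $41,500 = $323,572
First $95,000 at 34.5% = $32,775.00
Next $94,500 at 26.5% = $25,042.50
Remaining $134,072 at 20.5% = $27,484.76
Fee: $32,775.00 + $25,042.50 + $27,484.76 = $85,302.26
Referral share: 21% of $85,302.26 = $17,913.47; lead counsel retains $85,302.26 − $17,913.47 = $67,388.79.

$67,388.79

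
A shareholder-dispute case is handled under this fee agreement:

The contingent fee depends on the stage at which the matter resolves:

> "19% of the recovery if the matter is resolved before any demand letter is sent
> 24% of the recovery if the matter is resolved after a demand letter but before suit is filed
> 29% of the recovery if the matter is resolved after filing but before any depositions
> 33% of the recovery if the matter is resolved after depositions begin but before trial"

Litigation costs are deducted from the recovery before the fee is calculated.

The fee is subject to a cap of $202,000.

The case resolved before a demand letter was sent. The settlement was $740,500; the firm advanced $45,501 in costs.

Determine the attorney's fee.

$132,049.81

Fee base (net of costs): $740,500 − $45,501 = $694,999
The matter resolved before a demand letter was sent, so the 19% rate applies.
$694,999 × 19% = $132,049.81
$132,049.81 is under the $202,000 cap.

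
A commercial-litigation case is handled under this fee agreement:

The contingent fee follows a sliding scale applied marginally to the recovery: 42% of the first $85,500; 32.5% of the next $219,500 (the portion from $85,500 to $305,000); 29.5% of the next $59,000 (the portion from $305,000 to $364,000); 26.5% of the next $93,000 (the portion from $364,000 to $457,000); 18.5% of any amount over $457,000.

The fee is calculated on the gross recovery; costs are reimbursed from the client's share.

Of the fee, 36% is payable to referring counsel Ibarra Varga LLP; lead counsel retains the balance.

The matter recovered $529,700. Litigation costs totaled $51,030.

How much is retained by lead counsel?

$104,158.08

Fee base is the gross recovery, $529,700; costs are reimbursed separately.
First $85,500 at 42% = $35,910.00
Next $219,500 at 32.5% = $71,337.50
Next $59,000 at 29.5% = $17,405.00
Next $93,000 at 26.5% = $24,645.00
Remaining $72,700 at 18.5% = $13,449.50
Fee: $35,910.00 + $71,337.50 + $17,405.00 + $24,645.00 + $13,449.50 = $162,747.00
Referral share: 36% of $162,747.00 = $58,588.92; lead counsel retains $162,747.00 − $58,588.92 = $104,158.08.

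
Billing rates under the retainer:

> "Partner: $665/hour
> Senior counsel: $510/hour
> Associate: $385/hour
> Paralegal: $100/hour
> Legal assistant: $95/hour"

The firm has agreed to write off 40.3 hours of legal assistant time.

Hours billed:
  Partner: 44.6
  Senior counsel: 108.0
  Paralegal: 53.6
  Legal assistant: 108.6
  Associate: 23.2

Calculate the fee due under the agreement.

Partner: 44.6 × $665 = $29,659.00
Senior counsel: 108.0 × $510 = $55,080.00
Associate: 23.2 × $385 = $8,932.00
Paralegal: 53.6 × $100 = $5,360.00
Legal assistant: 108.6 × $95 = $10,317.00
Subtotal: $109,348.00
Write-off: 40.3 × $95 = $3,828.50
Total: $109,348.00 − $3,828.50 = $105,519.50

$105,519.50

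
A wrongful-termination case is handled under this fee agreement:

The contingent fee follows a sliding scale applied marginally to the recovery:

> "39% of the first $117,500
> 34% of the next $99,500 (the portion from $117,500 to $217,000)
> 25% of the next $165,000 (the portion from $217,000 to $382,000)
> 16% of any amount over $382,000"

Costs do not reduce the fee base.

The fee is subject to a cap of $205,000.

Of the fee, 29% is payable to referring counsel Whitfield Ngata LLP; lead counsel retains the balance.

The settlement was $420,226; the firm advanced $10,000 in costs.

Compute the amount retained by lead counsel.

Fee base is the gross recovery, $420,226; costs are reimbursed separately.
First $117,500 at 39% = $45,825.00
Next $99,500 at 34% = $33,830.00
Next $165,000 at 25% = $41,250.00
Remaining $38,226 at 16% = $6,116.16
Fee: $45,825.00 + $33,830.00 + $41,250.00 + $6,116.16 = $127,021.16
$127,021.16 is under the $205,000 cap.
Referral share: 29% of $127,021.16 = $36,836.14; lead counsel retains $127,021.16 − $36,836.14 = $90,185.02.

$90,185.02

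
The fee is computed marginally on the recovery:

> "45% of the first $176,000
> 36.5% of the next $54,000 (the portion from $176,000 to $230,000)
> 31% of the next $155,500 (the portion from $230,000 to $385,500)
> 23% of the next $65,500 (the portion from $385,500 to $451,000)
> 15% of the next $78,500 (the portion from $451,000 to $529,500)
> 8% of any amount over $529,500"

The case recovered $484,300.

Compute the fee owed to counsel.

$167,175.00

First $176,000 at 45% = $79,200.00
Next $54,000 at 36.5% = $19,710.00
Next $155,500 at 31% = $48,205.00
Next $65,500 at 23% = $15,065.00
Remaining $33,300 at 15% = $4,995.00
Fee: $79,200.00 + $19,710.00 + $48,205.00 + $15,065.00 + $4,995.00 = $167,175.00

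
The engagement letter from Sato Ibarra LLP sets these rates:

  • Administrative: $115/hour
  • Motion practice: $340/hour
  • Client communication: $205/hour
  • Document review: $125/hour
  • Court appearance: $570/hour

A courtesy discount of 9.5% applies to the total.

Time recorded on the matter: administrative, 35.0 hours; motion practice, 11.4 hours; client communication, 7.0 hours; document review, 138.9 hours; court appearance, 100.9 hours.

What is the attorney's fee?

$76,211.41

Administrative: 35.0 × $115 = $4,025.00
Motion practice: 11.4 × $340 = $3,876.00
Client communication: 7.0 × $205 = $1,435.00
Document review: 138.9 × $125 = $17,362.50
Court appearance: 100.9 × $570 = $57,513.00
Subtotal: $84,211.50
Less 9.5% discount: −$8,000.09
Total: $84,211.50 − $8,000.09 = $76,211.41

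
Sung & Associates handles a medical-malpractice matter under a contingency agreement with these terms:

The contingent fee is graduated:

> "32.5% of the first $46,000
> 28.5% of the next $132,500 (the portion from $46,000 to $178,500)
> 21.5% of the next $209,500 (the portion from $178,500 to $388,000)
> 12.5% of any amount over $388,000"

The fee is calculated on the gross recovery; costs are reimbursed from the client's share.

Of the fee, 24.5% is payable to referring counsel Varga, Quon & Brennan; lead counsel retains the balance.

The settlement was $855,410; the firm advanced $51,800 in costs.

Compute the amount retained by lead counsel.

$117,916.84

Fee base is the gross recovery, $855,410; costs are reimbursed separately.
First $46,000 at 32.5% = $14,950.00
Next $132,500 at 28.5% = $37,762.50
Next $209,500 at 21.5% = $45,042.50
Remaining $467,410 at 12.5% = $58,426.25
Fee: $14,950.00 + $37,762.50 + $45,042.50 + $58,426.25 = $156,181.25
Referral share: 24.5% of $156,181.25 = $38,264.41; lead counsel retains $156,181.25 − $38,264.41 = $117,916.84.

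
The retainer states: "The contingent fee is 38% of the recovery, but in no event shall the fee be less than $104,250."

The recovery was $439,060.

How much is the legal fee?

38% of $439,060 = $166,842.80
That exceeds the $104,250 minimum.

$166,842.80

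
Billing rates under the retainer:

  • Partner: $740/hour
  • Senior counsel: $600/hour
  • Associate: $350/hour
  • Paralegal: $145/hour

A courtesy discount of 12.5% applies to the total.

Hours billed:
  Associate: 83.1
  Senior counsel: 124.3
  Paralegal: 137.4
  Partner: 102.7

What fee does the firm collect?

$174,637.75

Partner: 102.7 × $740 = $75,998.00
Senior counsel: 124.3 × $600 = $74,580.00
Associate: 83.1 × $350 = $29,085.00
Paralegal: 137.4 × $145 = $19,923.00
Subtotal: $199,586.00
Less 12.5% discount: −$24,948.25
Total: $199,586.00 − $24,948.25 = $174,637.75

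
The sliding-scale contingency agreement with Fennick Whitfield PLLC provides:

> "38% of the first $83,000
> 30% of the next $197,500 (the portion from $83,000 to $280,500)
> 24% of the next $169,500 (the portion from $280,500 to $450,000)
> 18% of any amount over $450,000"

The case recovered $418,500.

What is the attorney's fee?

First $83,000 at 38% = $31,540.00
Next $197,500 at 30% = $59,250.00
Remaining $138,000 at 24% = $33,120.00
Fee: $31,540.00 + $59,250.00 + $33,120.00 = $123,910.00

$123,910.00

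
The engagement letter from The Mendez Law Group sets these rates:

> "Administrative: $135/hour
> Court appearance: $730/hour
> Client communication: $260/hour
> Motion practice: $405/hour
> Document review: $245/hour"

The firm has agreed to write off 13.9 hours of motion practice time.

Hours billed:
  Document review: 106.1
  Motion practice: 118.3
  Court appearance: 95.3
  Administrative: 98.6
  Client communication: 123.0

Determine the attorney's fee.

Administrative: 98.6 × $135 = $13,311.00
Court appearance: 95.3 × $730 = $69,569.00
Client communication: 123.0 × $260 = $31,980.00
Motion practice: 118.3 × $405 = $47,911.50
Document review: 106.1 × $245 = $25,994.50
Subtotal: $188,766.00
Write-off: 13.9 × $405 = $5,629.50
Total: $188,766.00 − $5,629.50 = $183,136.50

$183,136.50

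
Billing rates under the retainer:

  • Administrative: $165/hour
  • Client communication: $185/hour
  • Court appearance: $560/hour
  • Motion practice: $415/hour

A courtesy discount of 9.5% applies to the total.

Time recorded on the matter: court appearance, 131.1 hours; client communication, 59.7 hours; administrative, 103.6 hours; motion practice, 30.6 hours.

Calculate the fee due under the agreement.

$103,399.42

Administrative: 103.6 × $165 = $17,094.00
Client communication: 59.7 × $185 = $11,044.50
Court appearance: 131.1 × $560 = $73,416.00
Motion practice: 30.6 × $415 = $12,699.00
Subtotal: $114,253.50
Less 9.5% discount: −$10,854.08
Total: $114,253.50 − $10,854.08 = $103,399.42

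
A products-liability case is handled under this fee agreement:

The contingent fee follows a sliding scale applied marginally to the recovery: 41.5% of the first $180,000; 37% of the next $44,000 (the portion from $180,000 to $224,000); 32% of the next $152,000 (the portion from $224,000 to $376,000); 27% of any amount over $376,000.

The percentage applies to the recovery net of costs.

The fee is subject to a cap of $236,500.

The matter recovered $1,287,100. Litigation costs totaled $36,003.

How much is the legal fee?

$236,500.00

Fee base (net of costs): $1,287,100 − $36,003 = $1,251,097
First $180,000 at 41.5% = $74,700.00
Next $44,000 at 37% = $16,280.00
Next $152,000 at 32% = $48,640.00
Remaining $875,097 at 27% = $236,276.19
Fee: $74,700.00 + $16,280.00 + $48,640.00 + $236,276.19 = $375,896.19
$375,896.19 exceeds the $236,500 cap, so the fee is capped at $236,500.00.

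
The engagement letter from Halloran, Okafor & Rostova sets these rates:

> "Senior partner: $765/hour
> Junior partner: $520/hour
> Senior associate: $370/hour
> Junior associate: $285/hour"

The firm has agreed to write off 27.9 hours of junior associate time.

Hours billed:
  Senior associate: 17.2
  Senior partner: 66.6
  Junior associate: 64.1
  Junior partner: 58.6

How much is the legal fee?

Senior partner: 66.6 × $765 = $50,949.00
Junior partner: 58.6 × $520 = $30,472.00
Senior associate: 17.2 × $370 = $6,364.00
Junior associate: 64.1 × $285 = $18,268.50
Subtotal: $106,053.50
Write-off: 27.9 × $285 = $7,951.50
Total: $106,053.50 − $7,951.50 = $98,102.00

$98,102.00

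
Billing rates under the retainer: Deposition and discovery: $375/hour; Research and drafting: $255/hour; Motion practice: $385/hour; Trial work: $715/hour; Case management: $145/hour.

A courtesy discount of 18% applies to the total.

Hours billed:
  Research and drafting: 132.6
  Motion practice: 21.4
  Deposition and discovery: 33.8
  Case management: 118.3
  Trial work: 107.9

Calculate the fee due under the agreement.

Deposition and discovery: 33.8 × $375 = $12,675.00
Research and drafting: 132.6 × $255 = $33,813.00
Motion practice: 21.4 × $385 = $8,239.00
Trial work: 107.9 × $715 = $77,148.50
Case management: 118.3 × $145 = $17,153.50
Subtotal: $149,029.00
Less 18% discount: −$26,825.22
Total: $149,029.00 − $26,825.22 = $122,203.78

$122,203.78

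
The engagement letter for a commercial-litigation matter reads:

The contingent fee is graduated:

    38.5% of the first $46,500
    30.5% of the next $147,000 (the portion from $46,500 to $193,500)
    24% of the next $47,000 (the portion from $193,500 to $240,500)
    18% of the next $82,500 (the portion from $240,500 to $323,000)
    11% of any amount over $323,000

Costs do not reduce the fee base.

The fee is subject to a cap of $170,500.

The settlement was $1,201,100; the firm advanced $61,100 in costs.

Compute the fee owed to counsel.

Fee base is the gross recovery, $1,201,100; costs are reimbursed separately.
First $46,500 at 38.5% = $17,902.50
Next $147,000 at 30.5% = $44,835.00
Next $47,000 at 24% = $11,280.00
Next $82,500 at 18% = $14,850.00
Remaining $878,100 at 11% = $96,591.00
Fee: $17,902.50 + $44,835.00 + $11,280.00 + $14,850.00 + $96,591.00 = $185,458.50
$185,458.50 exceeds the $170,500 cap, so the fee is capped at $170,500.00.

$170,500.00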